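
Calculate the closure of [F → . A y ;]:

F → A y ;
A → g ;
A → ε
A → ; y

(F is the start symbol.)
{ [A → . ; y], [A → . g ;], [A → .], [F → . A y ;] }

Start with: [F → . A y ;]
  [F → . A y ;] has the dot before A: add [A → . g ;], [A → .], [A → . ; y]
No further items can be added.

CLOSURE = { [A → . ; y], [A → . g ;], [A → .], [F → . A y ;] }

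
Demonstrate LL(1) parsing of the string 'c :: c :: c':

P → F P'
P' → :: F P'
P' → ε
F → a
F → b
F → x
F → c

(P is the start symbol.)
Stack is shown with the top on the left.

Stack      Input          Action
--------------------------------
P $        c :: c :: c $  output P → F P'
F P' $     c :: c :: c $  output F → c
c P' $     c :: c :: c $  match 'c'
P' $       :: c :: c $    output P' → :: F P'
:: F P' $  :: c :: c $    match '::'
F P' $     c :: c $       output F → c
c P' $     c :: c $       match 'c'
P' $       :: c $         output P' → :: F P'
:: F P' $  :: c $         match '::'
F P' $     c $            output F → c
c P' $     c $            match 'c'
P' $       $              output P' → ε
$          $              accept

The string is accepted.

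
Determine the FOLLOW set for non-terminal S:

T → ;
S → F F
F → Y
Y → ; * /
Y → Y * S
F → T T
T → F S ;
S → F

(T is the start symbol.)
To compute FOLLOW(S), find every occurrence of S on a right-hand side N → α S β: add FIRST(β) \ {ε}, and if β is empty or nullable also add FOLLOW(N). Iterate to a fixed point.

In Y → Y * S: S is at the end, add FOLLOW(Y)
In T → F S ;: S is followed by ';', add FIRST(';') \ {ε} = { ';' }

The FOLLOW sets referred to above (computed the same way, to a fixed point):
  FOLLOW(Y) = { '*', ';' }

Taking the union: FOLLOW(S) = { '*', ';' }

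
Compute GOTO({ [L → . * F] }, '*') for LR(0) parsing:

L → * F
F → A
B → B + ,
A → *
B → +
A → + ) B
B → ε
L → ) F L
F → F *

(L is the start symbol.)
GOTO(I, '*') = CLOSURE({ [A → αX.β] : [A → α.Xβ] ∈ I, X = '*' })

Items with dot before '*', with the dot advanced:
  [L → . * F] → [L → * . F]
Closure of the advanced items:
  [L → * . F] has the dot before F: add [F → . A], [F → . F *]
  [F → . A] has the dot before A: add [A → . *], [A → . + ) B]

GOTO = { [A → . *], [A → . + ) B], [F → . A], [F → . F *], [L → * . F] }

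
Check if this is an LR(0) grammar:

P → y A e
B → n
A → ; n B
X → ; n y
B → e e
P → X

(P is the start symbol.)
Yes, the grammar is LR(0)

Augment with P' → P and build the canonical LR(0) collection (I0 = CLOSURE({[P' → . P]}), then GOTO on every symbol after a dot until no new states appear). It has 15 states:
  I0: { [P → . X], [P → . y A e], [P' → . P], [X → . ; n y] }  — shift
  I1: { [X → ; . n y] }  — shift
  I2: { [P' → P .] }  — accept
  I3: { [P → X .] }  — reduce
  I4: { [A → . ; n B], [P → y . A e] }  — shift
  I5: { [A → ; . n B] }  — shift
  I6: { [P → y A . e] }  — shift
  I7: { [P → y A e .] }  — reduce
  I8: { [A → ; n . B], [B → . e e], [B → . n] }  — shift
  I9: { [A → ; n B .] }  — reduce
  I10: { [B → e . e] }  — shift
  I11: { [B → n .] }  — reduce
  I12: { [B → e e .] }  — reduce
  I13: { [X → ; n . y] }  — shift
  I14: { [X → ; n y .] }  — reduce

Every state is either a pure shift/goto state or contains exactly one complete item and nothing to shift — no conflicts. The grammar is LR(0).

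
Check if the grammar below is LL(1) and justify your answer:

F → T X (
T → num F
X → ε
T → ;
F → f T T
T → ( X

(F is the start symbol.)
Yes, the grammar is LL(1).

Relevant sets:
  FIRST(T) = { '(', ';', 'num' }

For F:
  PREDICT(F → T X '(') = { '(', ';', 'num' }
  PREDICT(F → f T T) = { 'f' }
For T:
  PREDICT(T → num F) = { 'num' }
  PREDICT(T → ';') = { ';' }
  PREDICT(T → '(' X) = { '(' }
X has a single production, so nothing to check there.

All predict sets are disjoint. The grammar IS LL(1).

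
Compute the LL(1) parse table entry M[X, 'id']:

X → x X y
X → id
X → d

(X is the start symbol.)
X → id

To find M[X, 'id'], we find productions for X where 'id' is in the predict set (PREDICT(N → α) = (FIRST(α) \ {ε}) ∪ (FOLLOW(N) if α ⇒* ε)).

X → x X y: PREDICT = { 'x' }
X → id: PREDICT = { 'id' }
  'id' is in predict set, so this production goes in M[X, 'id']
X → d: PREDICT = { 'd' }

M[X, 'id'] = X → id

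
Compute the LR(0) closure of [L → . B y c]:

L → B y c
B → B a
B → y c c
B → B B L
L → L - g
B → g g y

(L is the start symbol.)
{ [B → . B B L], [B → . B a], [B → . g g y], [B → . y c c], [L → . B y c] }

Start with: [L → . B y c]
  [L → . B y c] has the dot before B: add [B → . B a], [B → . y c c], [B → . B B L], [B → . g g y]
No further items can be added.

CLOSURE = { [B → . B B L], [B → . B a], [B → . g g y], [B → . y c c], [L → . B y c] }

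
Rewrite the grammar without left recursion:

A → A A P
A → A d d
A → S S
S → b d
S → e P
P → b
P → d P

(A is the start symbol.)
A is directly left-recursive. The standard transformation for
  A → A α₁ | ... | A α_m | β₁ | ... | β_n
is
  A  → β₁ A' | ... | β_n A'
  A' → α₁ A' | ... | α_m A' | ε

A → S S becomes A → S S A'
A → A A P becomes A' → A P A'
A → A d d becomes A' → d d A'
Add A' → ε

Productions for other non-terminals are unchanged:
  S → b d
  S → e P
  P → b
  P → d P

Resulting grammar:
A → S S A'
A' → A P A'
A' → d d A'
A' → ε
S → b d
S → e P
P → b
P → d P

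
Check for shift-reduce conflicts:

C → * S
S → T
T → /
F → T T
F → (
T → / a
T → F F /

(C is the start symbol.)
A shift-reduce conflict occurs when an LR(0) state has both:
  - a complete (reduce) item [A → α .] (dot at the end), and
  - a shift item [B → β . c γ] (dot before a terminal).

Augment with C' → C and build the canonical LR(0) collection (I0 = CLOSURE({[C' → . C]}), then GOTO on every symbol after a dot until no new states appear). It has 13 states:
  I0: { [C → . * S], [C' → . C] }  — shift
  I1: { [C → * . S], [F → . (], [F → . T T], [S → . T], [T → . / a], [T → . /], [T → . F F /] }  — shift
  I2: { [C' → C .] }  — accept
  I3: { [F → ( .] }  — reduce
  I4: { [T → / . a], [T → / .] }  — shift, reduce
  I5: { [F → . (], [F → . T T], [T → . / a], [T → . /], [T → . F F /], [T → F . F /] }  — shift
  I6: { [C → * S .] }  — reduce
  I7: { [F → . (], [F → . T T], [F → T . T], [S → T .], [T → . / a], [T → . /], [T → . F F /] }  — shift, reduce
  I8: { [F → . (], [F → . T T], [F → T . T], [F → T T .], [T → . / a], [T → . /], [T → . F F /] }  — shift, reduce
  I9: { [F → . (], [F → . T T], [T → . / a], [T → . /], [T → . F F /], [T → F . F /], [T → F F . /] }  — shift
  I10: { [F → . (], [F → . T T], [F → T . T], [T → . / a], [T → . /], [T → . F F /] }  — shift
  I11: { [T → / . a], [T → / .], [T → F F / .] }  — shift, 2 reduces
  I12: { [T → / a .] }  — reduce

I4 contains reduce item [T → / .] and shift item [T → / . a] — shift-reduce conflict.
I7 contains reduce item [S → T .] and shift items [F → . (], [T → . /], [T → . / a] — shift-reduce conflict.
I8 contains reduce item [F → T T .] and shift items [F → . (], [T → . /], [T → . / a] — shift-reduce conflict.
I11 contains reduce items [T → / .], [T → F F / .] and shift item [T → / . a] — shift-reduce conflict.

Answer: Yes — I4: [T → / .] vs [T → / . a]; I7: [S → T .] vs [F → . (]; I8: [F → T T .] vs [F → . (]; I11: [T → / .] vs [T → / . a]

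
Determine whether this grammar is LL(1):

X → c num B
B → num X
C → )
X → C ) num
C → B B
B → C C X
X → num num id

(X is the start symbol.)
No. Predict set conflict for X: { 'num' }

Relevant sets:
  FIRST(C) = { ')', 'num' }
  FIRST(B) = { ')', 'num' }

For X:
  PREDICT(X → c num B) = { 'c' }
  PREDICT(X → C ')' num) = { ')', 'num' }
  PREDICT(X → num num id) = { 'num' }
For B:
  PREDICT(B → num X) = { 'num' }
  PREDICT(B → C C X) = { ')', 'num' }
For C:
  PREDICT(C → ')') = { ')' }
  PREDICT(C → B B) = { ')', 'num' }

Conflict found: Predict set conflict for X: { 'num' }
The grammar is NOT LL(1).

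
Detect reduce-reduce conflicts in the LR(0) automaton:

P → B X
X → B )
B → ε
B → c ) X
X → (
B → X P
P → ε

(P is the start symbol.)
Yes — I0: [B → .] vs [P → .]; I4: [B → .] vs [P → .]; I8: [B → .] vs [B → c ) X .]; I11: [B → .] vs [P → .]

A reduce-reduce conflict occurs when an LR(0) state has two complete items [A → α .] and [B → β .] — both call for a reduction, and with no lookahead the parser cannot choose between them.

Augment with P' → P and build the canonical LR(0) collection (I0 = CLOSURE({[P' → . P]}), then GOTO on every symbol after a dot until no new states appear). It has 12 states:
  I0: { [B → . X P], [B → . c ) X], [B → .], [P → . B X], [P → .], [P' → . P], [X → . (], [X → . B )] }  — shift, 2 reduces
  I1: { [X → ( .] }  — reduce
  I2: { [B → . X P], [B → . c ) X], [B → .], [P → B . X], [X → . (], [X → . B )], [X → B . )] }  — shift, reduce
  I3: { [P' → P .] }  — accept
  I4: { [B → . X P], [B → . c ) X], [B → .], [B → X . P], [P → . B X], [P → .], [X → . (], [X → . B )] }  — shift, 2 reduces
  I5: { [B → c . ) X] }  — shift
  I6: { [B → . X P], [B → . c ) X], [B → .], [B → c ) . X], [X → . (], [X → . B )] }  — shift, reduce
  I7: { [X → B . )] }  — shift
  I8: { [B → . X P], [B → . c ) X], [B → .], [B → X . P], [B → c ) X .], [P → . B X], [P → .], [X → . (], [X → . B )] }  — shift, 3 reduces
  I9: { [B → X P .] }  — reduce
  I10: { [X → B ) .] }  — reduce
  I11: { [B → . X P], [B → . c ) X], [B → .], [B → X . P], [P → . B X], [P → .], [P → B X .], [X → . (], [X → . B )] }  — shift, 3 reduces

I0 contains complete items [B → .], [P → .] — reduce-reduce conflict.
I4 contains complete items [B → .], [P → .] — reduce-reduce conflict.
I8 contains complete items [B → .], [B → c ) X .], [P → .] — reduce-reduce conflict.
I11 contains complete items [B → .], [P → .], [P → B X .] — reduce-reduce conflict.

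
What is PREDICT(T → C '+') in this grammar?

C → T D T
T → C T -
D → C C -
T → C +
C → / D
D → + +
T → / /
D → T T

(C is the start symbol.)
{ '/' }

PREDICT(T → C '+') = (FIRST(RHS) \ {ε}) ∪ (FOLLOW(T) if ε ∈ FIRST(RHS), i.e. RHS ⇒* ε)
FIRST(C) = { '/' }
FIRST(C '+') = { '/' }
ε ∉ FIRST(C '+'), so FOLLOW(T) is not added.
PREDICT(T → C '+') = { '/' }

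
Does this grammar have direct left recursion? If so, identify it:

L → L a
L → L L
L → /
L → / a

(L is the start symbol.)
Yes, L is left-recursive

L → L a: LEFT RECURSIVE (starts with L)
L → L L: LEFT RECURSIVE (starts with L)
L → /: starts with '/'
L → / a: starts with '/'

The grammar has direct left recursion on: L.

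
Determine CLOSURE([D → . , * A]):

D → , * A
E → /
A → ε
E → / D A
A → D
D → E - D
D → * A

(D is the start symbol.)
{ [D → . , * A] }

To compute CLOSURE, for each item [A → α.Bβ] where B is a non-terminal, add [B → .γ] for all productions B → γ; repeat for the newly added items until nothing changes.

Start with: [D → . , * A]
The dot precedes the terminal ',', so nothing is added.

CLOSURE = { [D → . , * A] }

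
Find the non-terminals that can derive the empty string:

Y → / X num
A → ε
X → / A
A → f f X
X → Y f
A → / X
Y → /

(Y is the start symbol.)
{ 'A' }

ε-productions: A → ε
So A is immediately nullable.
No further non-terminal can be added: every production for the remaining non-terminals contains a terminal or a non-nullable non-terminal.
Nullable = { 'A' }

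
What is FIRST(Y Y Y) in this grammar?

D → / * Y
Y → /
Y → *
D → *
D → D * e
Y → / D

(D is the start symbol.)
{ '*', '/' }

FIRST sets of the non-terminals involved (from the grammar, by fixed-point iteration):
  FIRST(Y) = { '*', '/' }

To compute FIRST(Y Y Y), process the symbols left to right:
Symbol Y is a non-terminal. Add FIRST(Y) \ {ε} = { '*', '/' }
Y is not nullable (ε ∉ FIRST(Y)), so stop here.
FIRST(Y Y Y) = { '*', '/' }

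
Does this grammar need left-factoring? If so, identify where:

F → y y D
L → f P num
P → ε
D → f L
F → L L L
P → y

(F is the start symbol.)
Left-factoring is needed when two productions for the same non-terminal
share a common prefix on the right-hand side.

Productions for F:
  F → y y D
  F → L L L
Productions for P:
  P → ε
  P → y

No common prefixes found.

Answer: No, left-factoring is not needed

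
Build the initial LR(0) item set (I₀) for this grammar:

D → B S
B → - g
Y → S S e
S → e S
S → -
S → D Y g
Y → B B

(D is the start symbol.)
First, augment the grammar with D' → D
I₀ = CLOSURE({ [D' → . D] }):
  [D' → . D] has the dot before D: add [D → . B S]
  [D → . B S] has the dot before B: add [B → . - g]
No further items can be added.

I₀ = { [B → . - g], [D → . B S], [D' → . D] }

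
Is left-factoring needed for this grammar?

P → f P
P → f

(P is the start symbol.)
Left-factoring is needed when two productions for the same non-terminal
share a common prefix on the right-hand side.

Productions for P:
  P → f P
  P → f

Found common prefix 'f' in productions for P

Answer: Yes, P has productions with common prefix 'f'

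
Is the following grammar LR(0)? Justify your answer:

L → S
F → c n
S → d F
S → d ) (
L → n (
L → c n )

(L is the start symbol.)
Augment with L' → L and build the canonical LR(0) collection (I0 = CLOSURE({[L' → . L]}), then GOTO on every symbol after a dot until no new states appear). It has 14 states:
  I0: { [L → . S], [L → . c n )], [L → . n (], [L' → . L], [S → . d ) (], [S → . d F] }  — shift
  I1: { [L' → L .] }  — accept
  I2: { [L → S .] }  — reduce
  I3: { [L → c . n )] }  — shift
  I4: { [F → . c n], [S → d . ) (], [S → d . F] }  — shift
  I5: { [L → n . (] }  — shift
  I6: { [L → n ( .] }  — reduce
  I7: { [S → d ) . (] }  — shift
  I8: { [S → d F .] }  — reduce
  I9: { [F → c . n] }  — shift
  I10: { [F → c n .] }  — reduce
  I11: { [S → d ) ( .] }  — reduce
  I12: { [L → c n . )] }  — shift
  I13: { [L → c n ) .] }  — reduce

Every state is either a pure shift/goto state or contains exactly one complete item and nothing to shift — no conflicts. The grammar is LR(0).

Answer: Yes, the grammar is LR(0)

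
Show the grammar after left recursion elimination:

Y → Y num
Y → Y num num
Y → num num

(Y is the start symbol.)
Y is directly left-recursive. The standard transformation for
  A → A α₁ | ... | A α_m | β₁ | ... | β_n
is
  A  → β₁ A' | ... | β_n A'
  A' → α₁ A' | ... | α_m A' | ε

Y → num num becomes Y → num num Y'
Y → Y num becomes Y' → num Y'
Y → Y num num becomes Y' → num num Y'
Add Y' → ε

Resulting grammar:
Y → num num Y'
Y' → num Y'
Y' → num num Y'
Y' → ε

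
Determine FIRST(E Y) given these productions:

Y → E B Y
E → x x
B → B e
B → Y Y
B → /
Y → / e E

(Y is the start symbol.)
FIRST sets of the non-terminals involved (from the grammar, by fixed-point iteration):
  FIRST(E) = { 'x' }

To compute FIRST(E Y), process the symbols left to right:
Symbol E is a non-terminal. Add FIRST(E) \ {ε} = { 'x' }
E is not nullable (ε ∉ FIRST(E)), so stop here.
FIRST(E Y) = { 'x' }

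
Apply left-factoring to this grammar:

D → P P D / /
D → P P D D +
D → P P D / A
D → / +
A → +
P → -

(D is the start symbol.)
Left-factoring transforms A → αβ₁ | αβ₂ into A → αA' and A' → β₁ | β₂
(α is the longest common prefix among the alternatives). Repeat until
no nonterminal has two alternatives with a common prefix.

Round 1: D has alternatives sharing prefix 'P P D'. Introduce D': D → P P D D'
  Add: D' → / /
  Add: D' → D +
  Add: D' → / A

Round 2: D' has alternatives sharing prefix '/'. Introduce D'': D' → / D''
  Add: D'' → /
  Add: D'' → A

No remaining common prefixes — done.

Resulting grammar:
D → P P D D'
D' → / D''
D'' → /
D'' → A
D' → D +
D → / +
A → +
P → -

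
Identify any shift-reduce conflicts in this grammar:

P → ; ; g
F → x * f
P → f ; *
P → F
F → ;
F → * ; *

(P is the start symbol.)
Yes — I2: [F → ; .] vs [P → ; . ; g]

A shift-reduce conflict occurs when an LR(0) state has both:
  - a complete (reduce) item [A → α .] (dot at the end), and
  - a shift item [B → β . c γ] (dot before a terminal).

Augment with P' → P and build the canonical LR(0) collection (I0 = CLOSURE({[P' → . P]}), then GOTO on every symbol after a dot until no new states appear). It has 15 states:
  I0: { [F → . * ; *], [F → . ;], [F → . x * f], [P → . ; ; g], [P → . F], [P → . f ; *], [P' → . P] }  — shift
  I1: { [F → * . ; *] }  — shift
  I2: { [F → ; .], [P → ; . ; g] }  — shift, reduce
  I3: { [P → F .] }  — reduce
  I4: { [P' → P .] }  — accept
  I5: { [P → f . ; *] }  — shift
  I6: { [F → x . * f] }  — shift
  I7: { [F → x * . f] }  — shift
  I8: { [F → x * f .] }  — reduce
  I9: { [P → f ; . *] }  — shift
  I10: { [P → f ; * .] }  — reduce
  I11: { [P → ; ; . g] }  — shift
  I12: { [P → ; ; g .] }  — reduce
  I13: { [F → * ; . *] }  — shift
  I14: { [F → * ; * .] }  — reduce

I2 contains reduce item [F → ; .] and shift item [P → ; . ; g] — shift-reduce conflict.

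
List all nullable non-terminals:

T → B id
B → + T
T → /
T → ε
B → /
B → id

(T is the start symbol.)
{ 'T' }

A non-terminal is nullable if it can derive ε (the empty string): either it has an ε-production, or it has a production whose right-hand side consists entirely of nullable non-terminals.

ε-productions: T → ε
So T is immediately nullable.
No further non-terminal can be added: every production for the remaining non-terminals contains a terminal or a non-nullable non-terminal.
Nullable = { 'T' }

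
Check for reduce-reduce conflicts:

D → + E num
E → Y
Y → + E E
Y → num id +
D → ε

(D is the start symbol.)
No reduce-reduce conflicts

Augment with D' → D and build the canonical LR(0) collection (I0 = CLOSURE({[D' → . D]}), then GOTO on every symbol after a dot until no new states appear). It has 12 states:
  I0: { [D → . + E num], [D → .], [D' → . D] }  — shift, reduce
  I1: { [D → + . E num], [E → . Y], [Y → . + E E], [Y → . num id +] }  — shift
  I2: { [D' → D .] }  — accept
  I3: { [E → . Y], [Y → + . E E], [Y → . + E E], [Y → . num id +] }  — shift
  I4: { [D → + E . num] }  — shift
  I5: { [E → Y .] }  — reduce
  I6: { [Y → num . id +] }  — shift
  I7: { [Y → num id . +] }  — shift
  I8: { [Y → num id + .] }  — reduce
  I9: { [D → + E num .] }  — reduce
  I10: { [E → . Y], [Y → + E . E], [Y → . + E E], [Y → . num id +] }  — shift
  I11: { [Y → + E E .] }  — reduce

No state contains more than one complete item.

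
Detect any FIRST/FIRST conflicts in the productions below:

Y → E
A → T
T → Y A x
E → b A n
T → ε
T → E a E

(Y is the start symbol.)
Yes. T → Y A x / T → E a E on { 'b' }

A FIRST/FIRST conflict occurs when two productions N → α and N → β for the same non-terminal have FIRST(α) ∩ FIRST(β) ≠ ∅ (with ε ∈ FIRST of a nullable right-hand side, so two nullable alternatives also conflict).

FIRST sets of the non-terminals at (or reachable through a nullable prefix from) the front of some alternative:
  FIRST(Y) = { 'b' }
  FIRST(E) = { 'b' }

Productions for T:
  T → Y A x: FIRST = { 'b' }
  T → ε: FIRST = { ε }
  T → E a E: FIRST = { 'b' }
Y, A, E have only one production, so no FIRST/FIRST conflict is possible there.

Conflict for T: T → Y A x and T → E a E
  Overlap: { 'b' }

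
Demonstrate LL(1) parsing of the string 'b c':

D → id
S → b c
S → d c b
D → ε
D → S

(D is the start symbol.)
LL(1) parsing maintains a stack (initially the start symbol over $) and the input. At each step: if the stack top is a terminal, match it against the current input token; if it is a non-terminal N, replace it with the RHS of M[N, lookahead] (the unique production whose predict set contains the lookahead).

Stack is shown with the top on the left.

Stack  Input  Action
--------------------
D $    b c $  output D → S
S $    b c $  output S → b c
b c $  b c $  match 'b'
c $    c $    match 'c'
$      $      accept

The string is accepted.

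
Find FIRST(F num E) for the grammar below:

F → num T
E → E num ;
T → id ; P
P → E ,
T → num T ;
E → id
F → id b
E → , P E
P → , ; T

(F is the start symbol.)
FIRST sets of the non-terminals involved (from the grammar, by fixed-point iteration):
  FIRST(F) = { 'id', 'num' }

To compute FIRST(F num E), process the symbols left to right:
Symbol F is a non-terminal. Add FIRST(F) \ {ε} = { 'id', 'num' }
F is not nullable (ε ∉ FIRST(F)), so stop here.
FIRST(F num E) = { 'id', 'num' }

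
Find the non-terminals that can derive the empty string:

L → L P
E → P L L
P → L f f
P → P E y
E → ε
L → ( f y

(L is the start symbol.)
{ 'E' }

A non-terminal is nullable if it can derive ε (the empty string): either it has an ε-production, or it has a production whose right-hand side consists entirely of nullable non-terminals.

ε-productions: E → ε
So E is immediately nullable.
No further non-terminal can be added: every production for the remaining non-terminals contains a terminal or a non-nullable non-terminal.
Nullable = { 'E' }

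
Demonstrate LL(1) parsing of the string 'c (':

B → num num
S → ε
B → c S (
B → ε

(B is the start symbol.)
LL(1) parsing maintains a stack (initially the start symbol over $) and the input. At each step: if the stack top is a terminal, match it against the current input token; if it is a non-terminal N, replace it with the RHS of M[N, lookahead] (the unique production whose predict set contains the lookahead).

Stack is shown with the top on the left.

Stack    Input  Action
----------------------
B $      c ( $  output B → c S (
c S ( $  c ( $  match 'c'
S ( $    ( $    output S → ε
( $      ( $    match '('
$        $      accept

The string is accepted.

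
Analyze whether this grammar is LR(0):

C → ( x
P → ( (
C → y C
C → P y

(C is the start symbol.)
Yes, the grammar is LR(0)

A grammar is LR(0) if no state in the canonical LR(0) collection has:
  - both a shift item (dot before a terminal) and a complete item (shift-reduce conflict), or
  - two or more complete items (reduce-reduce conflict; the accept item [C' → C .] counts as a complete item here).

Augment with C' → C and build the canonical LR(0) collection (I0 = CLOSURE({[C' → . C]}), then GOTO on every symbol after a dot until no new states appear). It has 9 states:
  I0: { [C → . ( x], [C → . P y], [C → . y C], [C' → . C], [P → . ( (] }  — shift
  I1: { [C → ( . x], [P → ( . (] }  — shift
  I2: { [C' → C .] }  — accept
  I3: { [C → P . y] }  — shift
  I4: { [C → . ( x], [C → . P y], [C → . y C], [C → y . C], [P → . ( (] }  — shift
  I5: { [C → y C .] }  — reduce
  I6: { [C → P y .] }  — reduce
  I7: { [P → ( ( .] }  — reduce
  I8: { [C → ( x .] }  — reduce

Every state is either a pure shift/goto state or contains exactly one complete item and nothing to shift — no conflicts. The grammar is LR(0).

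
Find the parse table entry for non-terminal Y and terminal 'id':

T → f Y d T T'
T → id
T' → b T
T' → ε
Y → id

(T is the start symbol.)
Y → id

To find M[Y, 'id'], we find productions for Y where 'id' is in the predict set (PREDICT(N → α) = (FIRST(α) \ {ε}) ∪ (FOLLOW(N) if α ⇒* ε)).

Y → id: PREDICT = { 'id' }
  'id' is in predict set, so this production goes in M[Y, 'id']

M[Y, 'id'] = Y → id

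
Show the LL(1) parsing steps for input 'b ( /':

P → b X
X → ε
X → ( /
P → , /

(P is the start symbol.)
Stack is shown with the top on the left.

Stack  Input    Action
----------------------
P $    b ( / $  output P → b X
b X $  b ( / $  match 'b'
X $    ( / $    output X → ( /
( / $  ( / $    match '('
/ $    / $      match '/'
$      $        accept

The string is accepted.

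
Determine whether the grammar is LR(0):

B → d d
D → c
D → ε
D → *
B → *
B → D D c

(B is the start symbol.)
Augment with B' → B and build the canonical LR(0) collection (I0 = CLOSURE({[B' → . B]}), then GOTO on every symbol after a dot until no new states appear). It has 10 states:
  I0: { [B → . *], [B → . D D c], [B → . d d], [B' → . B], [D → . *], [D → . c], [D → .] }  — shift, reduce
  I1: { [B → * .], [D → * .] }  — 2 reduces
  I2: { [B' → B .] }  — accept
  I3: { [B → D . D c], [D → . *], [D → . c], [D → .] }  — shift, reduce
  I4: { [D → c .] }  — reduce
  I5: { [B → d . d] }  — shift
  I6: { [B → d d .] }  — reduce
  I7: { [D → * .] }  — reduce
  I8: { [B → D D . c] }  — shift
  I9: { [B → D D c .] }  — reduce

Conflict in state I0:
  Shift-reduce conflict between [D → .] and [B → . *]
So the grammar is NOT LR(0).

Answer: No. Shift-reduce conflict between [D → .] and [B → . *]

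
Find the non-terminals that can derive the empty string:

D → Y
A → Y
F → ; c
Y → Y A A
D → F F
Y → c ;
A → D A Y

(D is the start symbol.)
A non-terminal is nullable if it can derive ε (the empty string): either it has an ε-production, or it has a production whose right-hand side consists entirely of nullable non-terminals.

There are no ε-productions, so no non-terminal can derive ε.
No non-terminals are nullable.

Answer: None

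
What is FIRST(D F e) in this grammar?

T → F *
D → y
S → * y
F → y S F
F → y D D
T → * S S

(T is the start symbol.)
{ 'y' }

FIRST sets of the non-terminals involved (from the grammar, by fixed-point iteration):
  FIRST(D) = { 'y' }

To compute FIRST(D F e), process the symbols left to right:
Symbol D is a non-terminal. Add FIRST(D) \ {ε} = { 'y' }
D is not nullable (ε ∉ FIRST(D)), so stop here.
FIRST(D F e) = { 'y' }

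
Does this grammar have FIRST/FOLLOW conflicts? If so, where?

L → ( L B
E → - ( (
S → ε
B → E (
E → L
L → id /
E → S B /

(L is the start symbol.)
A FIRST/FOLLOW conflict occurs when a non-terminal N has a nullable alternative N → β (β ⇒* ε) and another alternative N → α with FIRST(α) ∩ FOLLOW(N) ≠ ∅: on such a lookahead the parser cannot decide between expanding α and letting N vanish via β.

Nullable non-terminals: S.
S has a nullable alternative but only one production, so nothing to check.

B, E, L have no nullable alternative, so no FIRST/FOLLOW check is needed there.

No FIRST/FOLLOW conflicts found.

Answer: No FIRST/FOLLOW conflicts.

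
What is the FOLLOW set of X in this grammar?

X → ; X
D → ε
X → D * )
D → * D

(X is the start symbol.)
{ $ }

To compute FOLLOW(X), find every occurrence of X on a right-hand side N → α X β: add FIRST(β) \ {ε}, and if β is empty or nullable also add FOLLOW(N). Iterate to a fixed point.

X is the start symbol, so $ ∈ FOLLOW(X).
In X → ; X: X is at the end; this adds FOLLOW(X) to itself — nothing new

Taking the union: FOLLOW(X) = { $ }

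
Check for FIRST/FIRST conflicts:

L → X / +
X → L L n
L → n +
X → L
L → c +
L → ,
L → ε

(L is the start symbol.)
FIRST sets of the non-terminals at (or reachable through a nullable prefix from) the front of some alternative:
  FIRST(X) = { ',', '/', 'c', 'n', ε }
  FIRST(L) = { ',', '/', 'c', 'n', ε }

Productions for L:
  L → X / +: FIRST = { ',', '/', 'c', 'n' }
  L → n +: FIRST = { 'n' }
  L → c +: FIRST = { 'c' }
  L → ,: FIRST = { ',' }
  L → ε: FIRST = { ε }
Productions for X:
  X → L L n: FIRST = { ',', '/', 'c', 'n' }
  X → L: FIRST = { ',', '/', 'c', 'n', ε }

Conflict for L: L → X / + and L → n +
  Overlap: { 'n' }
Conflict for L: L → X / + and L → c +
  Overlap: { 'c' }
Conflict for L: L → X / + and L → ,
  Overlap: { ',' }
Conflict for X: X → L L n and X → L
  Overlap: { ',', '/', 'c', 'n' }

Answer: Yes. L → X '/' '+' / L → n '+' on { 'n' }; L → X '/' '+' / L → c '+' on { 'c' }; L → X '/' '+' / L → ',' on { ',' }; X → L L n / X → L on { ',', '/', 'c', 'n' }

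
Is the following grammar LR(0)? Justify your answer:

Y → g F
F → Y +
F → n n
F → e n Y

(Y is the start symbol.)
A grammar is LR(0) if no state in the canonical LR(0) collection has:
  - both a shift item (dot before a terminal) and a complete item (shift-reduce conflict), or
  - two or more complete items (reduce-reduce conflict; the accept item [Y' → Y .] counts as a complete item here).

Augment with Y' → Y and build the canonical LR(0) collection (I0 = CLOSURE({[Y' → . Y]}), then GOTO on every symbol after a dot until no new states appear). It has 11 states:
  I0: { [Y → . g F], [Y' → . Y] }  — shift
  I1: { [Y' → Y .] }  — accept
  I2: { [F → . Y +], [F → . e n Y], [F → . n n], [Y → . g F], [Y → g . F] }  — shift
  I3: { [Y → g F .] }  — reduce
  I4: { [F → Y . +] }  — shift
  I5: { [F → e . n Y] }  — shift
  I6: { [F → n . n] }  — shift
  I7: { [F → n n .] }  — reduce
  I8: { [F → e n . Y], [Y → . g F] }  — shift
  I9: { [F → e n Y .] }  — reduce
  I10: { [F → Y + .] }  — reduce

Every state is either a pure shift/goto state or contains exactly one complete item and nothing to shift — no conflicts. The grammar is LR(0).

Answer: Yes, the grammar is LR(0)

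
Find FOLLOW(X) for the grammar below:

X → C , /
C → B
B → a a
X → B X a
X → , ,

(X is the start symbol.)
X is the start symbol, so $ ∈ FOLLOW(X).
In X → B X a: X is followed by a, add FIRST(a) \ {ε} = { 'a' }

Taking the union: FOLLOW(X) = { $, 'a' }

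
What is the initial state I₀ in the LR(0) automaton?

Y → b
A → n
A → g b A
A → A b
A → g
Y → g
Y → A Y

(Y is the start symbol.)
{ [A → . A b], [A → . g b A], [A → . g], [A → . n], [Y → . A Y], [Y → . b], [Y → . g], [Y' → . Y] }

First, augment the grammar with Y' → Y
I₀ = CLOSURE({ [Y' → . Y] }):
  [Y' → . Y] has the dot before Y: add [Y → . b], [Y → . g], [Y → . A Y]
  [Y → . A Y] has the dot before A: add [A → . n], [A → . g b A], [A → . A b], [A → . g]
No further items can be added.

I₀ = { [A → . A b], [A → . g b A], [A → . g], [A → . n], [Y → . A Y], [Y → . b], [Y → . g], [Y' → . Y] }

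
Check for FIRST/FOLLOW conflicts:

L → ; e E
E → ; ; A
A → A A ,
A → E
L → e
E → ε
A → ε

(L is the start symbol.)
Nullable non-terminals: A, E.
FIRST sets used below: FIRST(A) = { ',', ';', ε }, FIRST(E) = { ';', ε }

A: nullable alternative(s) A → E, A → ε; FOLLOW(A) = { $, ',', ';' }
  A → A A ,: FIRST \ {ε} = { ',', ';' } — overlaps FOLLOW(A) on { ',', ';' }: CONFLICT
  A → E: FIRST \ {ε} = { ';' } — overlaps FOLLOW(A) on { ';' }: CONFLICT
  A → ε: FIRST \ {ε} = { } — disjoint from FOLLOW(A)

E: nullable alternative(s) E → ε; FOLLOW(E) = { $, ',', ';' }
  E → ; ; A: FIRST \ {ε} = { ';' } — overlaps FOLLOW(E) on { ';' }: CONFLICT
  E → ε: FIRST \ {ε} = { } — this is the only nullable alternative, skip

L has no nullable alternative, so no FIRST/FOLLOW check is needed there.

So the grammar has 3 FIRST/FOLLOW conflicts (marked CONFLICT above).

Answer: Yes. E → ';' ';' A with FOLLOW(E) on { ';' }; A → A A ',' with FOLLOW(A) on { ',', ';' }; A → E with FOLLOW(A) on { ';' }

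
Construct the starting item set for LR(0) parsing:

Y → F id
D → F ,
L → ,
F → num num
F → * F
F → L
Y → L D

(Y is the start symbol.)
{ [F → . * F], [F → . L], [F → . num num], [L → . ,], [Y → . F id], [Y → . L D], [Y' → . Y] }

First, augment the grammar with Y' → Y
I₀ = CLOSURE({ [Y' → . Y] }):
  [Y' → . Y] has the dot before Y: add [Y → . F id], [Y → . L D]
  [Y → . F id] has the dot before F: add [F → . num num], [F → . * F], [F → . L]
  [Y → . L D] has the dot before L: add [L → . ,]
No further items can be added.

I₀ = { [F → . * F], [F → . L], [F → . num num], [L → . ,], [Y → . F id], [Y → . L D], [Y' → . Y] }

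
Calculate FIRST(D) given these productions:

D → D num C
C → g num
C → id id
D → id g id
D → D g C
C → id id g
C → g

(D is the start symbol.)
{ 'id' }

From D → D num C:
  - D is the symbol being defined: contributes nothing new
    D is not nullable, so stop
From D → id g id:
  - id is a terminal: add 'id' and stop
From D → D g C:
  - D is the symbol being defined: contributes nothing new
    D is not nullable, so stop

Collecting: FIRST(D) = { 'id' }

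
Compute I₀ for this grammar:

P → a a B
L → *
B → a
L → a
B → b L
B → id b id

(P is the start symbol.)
{ [P → . a a B], [P' → . P] }

First, augment the grammar with P' → P
I₀ = CLOSURE({ [P' → . P] }):
  [P' → . P] has the dot before P: add [P → . a a B]
No further items can be added.

I₀ = { [P → . a a B], [P' → . P] }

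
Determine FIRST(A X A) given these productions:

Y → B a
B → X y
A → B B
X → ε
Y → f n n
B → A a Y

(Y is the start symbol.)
FIRST sets of the non-terminals involved (from the grammar, by fixed-point iteration):
  FIRST(A) = { 'y' }

To compute FIRST(A X A), process the symbols left to right:
Symbol A is a non-terminal. Add FIRST(A) \ {ε} = { 'y' }
A is not nullable (ε ∉ FIRST(A)), so stop here.
FIRST(A X A) = { 'y' }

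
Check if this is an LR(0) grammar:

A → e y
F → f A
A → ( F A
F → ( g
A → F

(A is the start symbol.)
Yes, the grammar is LR(0)

A grammar is LR(0) if no state in the canonical LR(0) collection has:
  - both a shift item (dot before a terminal) and a complete item (shift-reduce conflict), or
  - two or more complete items (reduce-reduce conflict; the accept item [A' → A .] counts as a complete item here).

Augment with A' → A and build the canonical LR(0) collection (I0 = CLOSURE({[A' → . A]}), then GOTO on every symbol after a dot until no new states appear). It has 12 states:
  I0: { [A → . ( F A], [A → . F], [A → . e y], [A' → . A], [F → . ( g], [F → . f A] }  — shift
  I1: { [A → ( . F A], [F → ( . g], [F → . ( g], [F → . f A] }  — shift
  I2: { [A' → A .] }  — accept
  I3: { [A → F .] }  — reduce
  I4: { [A → e . y] }  — shift
  I5: { [A → . ( F A], [A → . F], [A → . e y], [F → . ( g], [F → . f A], [F → f . A] }  — shift
  I6: { [F → f A .] }  — reduce
  I7: { [A → e y .] }  — reduce
  I8: { [F → ( . g] }  — shift
  I9: { [A → ( F . A], [A → . ( F A], [A → . F], [A → . e y], [F → . ( g], [F → . f A] }  — shift
  I10: { [F → ( g .] }  — reduce
  I11: { [A → ( F A .] }  — reduce

Every state is either a pure shift/goto state or contains exactly one complete item and nothing to shift — no conflicts. The grammar is LR(0).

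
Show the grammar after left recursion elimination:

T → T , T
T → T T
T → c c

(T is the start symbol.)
T → c c T'
T' → , T T'
T' → T T'
T' → ε

T is directly left-recursive. The standard transformation for
  A → A α₁ | ... | A α_m | β₁ | ... | β_n
is
  A  → β₁ A' | ... | β_n A'
  A' → α₁ A' | ... | α_m A' | ε

T → c c becomes T → c c T'
T → T , T becomes T' → , T T'
T → T T becomes T' → T T'
Add T' → ε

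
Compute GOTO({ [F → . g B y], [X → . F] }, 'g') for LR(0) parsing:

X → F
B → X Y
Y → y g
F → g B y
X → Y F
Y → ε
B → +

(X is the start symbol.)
GOTO(I, 'g') = CLOSURE({ [A → αX.β] : [A → α.Xβ] ∈ I, X = 'g' })

Items with dot before 'g', with the dot advanced:
  [F → . g B y] → [F → g . B y]
Closure of the advanced items:
  [F → g . B y] has the dot before B: add [B → . X Y], [B → . +]
  [B → . X Y] has the dot before X: add [X → . F], [X → . Y F]
  [X → . F] has the dot before F: add [F → . g B y]
  [X → . Y F] has the dot before Y: add [Y → . y g], [Y → .]

GOTO = { [B → . +], [B → . X Y], [F → . g B y], [F → g . B y], [X → . F], [X → . Y F], [Y → . y g], [Y → .] }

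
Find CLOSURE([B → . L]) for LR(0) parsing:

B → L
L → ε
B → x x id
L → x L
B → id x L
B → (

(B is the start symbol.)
{ [B → . L], [L → . x L], [L → .] }

To compute CLOSURE, for each item [A → α.Bβ] where B is a non-terminal, add [B → .γ] for all productions B → γ; repeat for the newly added items until nothing changes.

Start with: [B → . L]
  [B → . L] has the dot before L: add [L → .], [L → . x L]
No further items can be added.

CLOSURE = { [B → . L], [L → . x L], [L → .] }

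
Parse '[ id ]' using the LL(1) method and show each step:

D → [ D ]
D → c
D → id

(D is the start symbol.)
Stack is shown with the top on the left.

Stack    Input     Action
-------------------------
D $      [ id ] $  output D → [ D ]
[ D ] $  [ id ] $  match '['
D ] $    id ] $    output D → id
id ] $   id ] $    match 'id'
] $      ] $       match ']'
$        $         accept

The string is accepted.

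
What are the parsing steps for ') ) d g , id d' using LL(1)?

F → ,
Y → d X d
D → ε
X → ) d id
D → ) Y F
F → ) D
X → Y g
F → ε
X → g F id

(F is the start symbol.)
LL(1) parsing maintains a stack (initially the start symbol over $) and the input. At each step: if the stack top is a terminal, match it against the current input token; if it is a non-terminal N, replace it with the RHS of M[N, lookahead] (the unique production whose predict set contains the lookahead).

Stack is shown with the top on the left.

Stack         Input             Action
--------------------------------------
F $           ) ) d g , id d $  output F → ) D
) D $         ) ) d g , id d $  match ')'
D $           ) d g , id d $    output D → ) Y F
) Y F $       ) d g , id d $    match ')'
Y F $         d g , id d $      output Y → d X d
d X d F $     d g , id d $      match 'd'
X d F $       g , id d $        output X → g F id
g F id d F $  g , id d $        match 'g'
F id d F $    , id d $          output F → ,
, id d F $    , id d $          match ','
id d F $      id d $            match 'id'
d F $         d $               match 'd'
F $           $                 output F → ε
$             $                 accept

The string is accepted.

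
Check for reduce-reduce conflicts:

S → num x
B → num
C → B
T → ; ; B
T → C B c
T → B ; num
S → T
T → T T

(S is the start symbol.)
No reduce-reduce conflicts

A reduce-reduce conflict occurs when an LR(0) state has two complete items [A → α .] and [B → β .] — both call for a reduction, and with no lookahead the parser cannot choose between them.

Augment with S' → S and build the canonical LR(0) collection (I0 = CLOSURE({[S' → . S]}), then GOTO on every symbol after a dot until no new states appear). It has 16 states:
  I0: { [B → . num], [C → . B], [S → . T], [S → . num x], [S' → . S], [T → . ; ; B], [T → . B ; num], [T → . C B c], [T → . T T] }  — shift
  I1: { [T → ; . ; B] }  — shift
  I2: { [C → B .], [T → B . ; num] }  — shift, reduce
  I3: { [B → . num], [T → C . B c] }  — shift
  I4: { [S' → S .] }  — accept
  I5: { [B → . num], [C → . B], [S → T .], [T → . ; ; B], [T → . B ; num], [T → . C B c], [T → . T T], [T → T . T] }  — shift, reduce
  I6: { [B → num .], [S → num . x] }  — shift, reduce
  I7: { [S → num x .] }  — reduce
  I8: { [B → . num], [C → . B], [T → . ; ; B], [T → . B ; num], [T → . C B c], [T → . T T], [T → T . T], [T → T T .] }  — shift, reduce
  I9: { [B → num .] }  — reduce
  I10: { [T → C B . c] }  — shift
  I11: { [T → C B c .] }  — reduce
  I12: { [T → B ; . num] }  — shift
  I13: { [T → B ; num .] }  — reduce
  I14: { [B → . num], [T → ; ; . B] }  — shift
  I15: { [T → ; ; B .] }  — reduce

No state contains more than one complete item.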